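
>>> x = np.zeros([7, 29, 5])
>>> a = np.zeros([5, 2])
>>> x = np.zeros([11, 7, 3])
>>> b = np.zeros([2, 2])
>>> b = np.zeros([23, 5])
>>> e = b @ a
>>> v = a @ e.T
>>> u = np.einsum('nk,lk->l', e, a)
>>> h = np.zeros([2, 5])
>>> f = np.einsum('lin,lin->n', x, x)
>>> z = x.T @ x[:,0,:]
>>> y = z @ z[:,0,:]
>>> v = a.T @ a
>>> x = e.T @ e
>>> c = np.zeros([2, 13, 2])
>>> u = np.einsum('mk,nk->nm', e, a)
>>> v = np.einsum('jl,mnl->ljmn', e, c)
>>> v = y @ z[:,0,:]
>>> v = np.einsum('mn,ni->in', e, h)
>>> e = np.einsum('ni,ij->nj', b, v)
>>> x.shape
(2, 2)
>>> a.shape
(5, 2)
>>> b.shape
(23, 5)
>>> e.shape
(23, 2)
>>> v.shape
(5, 2)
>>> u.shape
(5, 23)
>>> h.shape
(2, 5)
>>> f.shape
(3,)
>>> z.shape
(3, 7, 3)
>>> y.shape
(3, 7, 3)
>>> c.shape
(2, 13, 2)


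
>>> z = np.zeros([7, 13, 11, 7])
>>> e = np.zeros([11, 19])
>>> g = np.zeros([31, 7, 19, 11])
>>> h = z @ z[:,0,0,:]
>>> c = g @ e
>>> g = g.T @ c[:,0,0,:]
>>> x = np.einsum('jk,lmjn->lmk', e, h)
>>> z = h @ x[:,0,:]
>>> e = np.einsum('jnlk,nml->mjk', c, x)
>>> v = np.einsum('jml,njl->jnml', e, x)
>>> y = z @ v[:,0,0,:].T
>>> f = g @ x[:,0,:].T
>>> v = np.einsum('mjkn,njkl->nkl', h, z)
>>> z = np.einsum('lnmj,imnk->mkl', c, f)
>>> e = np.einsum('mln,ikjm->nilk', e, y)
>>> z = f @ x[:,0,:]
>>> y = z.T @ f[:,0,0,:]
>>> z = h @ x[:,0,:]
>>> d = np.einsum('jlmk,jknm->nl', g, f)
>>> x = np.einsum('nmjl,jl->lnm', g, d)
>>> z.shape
(7, 13, 11, 19)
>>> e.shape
(19, 7, 31, 13)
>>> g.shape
(11, 19, 7, 19)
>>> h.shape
(7, 13, 11, 7)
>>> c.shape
(31, 7, 19, 19)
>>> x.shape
(19, 11, 19)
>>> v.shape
(7, 11, 19)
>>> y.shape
(19, 7, 19, 7)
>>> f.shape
(11, 19, 7, 7)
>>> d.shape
(7, 19)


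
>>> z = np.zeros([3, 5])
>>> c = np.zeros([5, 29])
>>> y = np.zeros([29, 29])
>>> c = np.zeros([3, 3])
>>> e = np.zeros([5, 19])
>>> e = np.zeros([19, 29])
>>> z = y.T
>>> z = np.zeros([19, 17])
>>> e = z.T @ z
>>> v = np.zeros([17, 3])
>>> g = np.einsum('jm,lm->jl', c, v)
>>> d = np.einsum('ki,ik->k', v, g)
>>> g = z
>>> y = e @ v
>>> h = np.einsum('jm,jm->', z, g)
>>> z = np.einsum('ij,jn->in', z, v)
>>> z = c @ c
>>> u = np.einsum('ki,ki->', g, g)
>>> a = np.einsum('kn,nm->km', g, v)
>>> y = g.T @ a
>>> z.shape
(3, 3)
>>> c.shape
(3, 3)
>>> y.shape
(17, 3)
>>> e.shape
(17, 17)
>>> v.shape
(17, 3)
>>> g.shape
(19, 17)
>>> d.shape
(17,)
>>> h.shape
()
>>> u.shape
()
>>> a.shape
(19, 3)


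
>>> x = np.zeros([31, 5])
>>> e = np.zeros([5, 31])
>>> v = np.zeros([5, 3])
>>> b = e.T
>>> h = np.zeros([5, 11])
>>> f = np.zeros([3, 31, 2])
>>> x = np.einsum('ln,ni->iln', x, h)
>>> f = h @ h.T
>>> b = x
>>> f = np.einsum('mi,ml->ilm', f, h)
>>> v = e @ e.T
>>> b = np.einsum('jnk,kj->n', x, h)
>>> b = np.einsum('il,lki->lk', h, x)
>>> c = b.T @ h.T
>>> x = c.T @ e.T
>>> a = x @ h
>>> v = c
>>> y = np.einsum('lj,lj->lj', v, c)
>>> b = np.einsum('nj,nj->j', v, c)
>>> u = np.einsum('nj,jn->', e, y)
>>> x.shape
(5, 5)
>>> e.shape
(5, 31)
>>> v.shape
(31, 5)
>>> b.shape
(5,)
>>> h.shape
(5, 11)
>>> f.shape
(5, 11, 5)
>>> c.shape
(31, 5)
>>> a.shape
(5, 11)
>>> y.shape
(31, 5)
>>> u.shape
()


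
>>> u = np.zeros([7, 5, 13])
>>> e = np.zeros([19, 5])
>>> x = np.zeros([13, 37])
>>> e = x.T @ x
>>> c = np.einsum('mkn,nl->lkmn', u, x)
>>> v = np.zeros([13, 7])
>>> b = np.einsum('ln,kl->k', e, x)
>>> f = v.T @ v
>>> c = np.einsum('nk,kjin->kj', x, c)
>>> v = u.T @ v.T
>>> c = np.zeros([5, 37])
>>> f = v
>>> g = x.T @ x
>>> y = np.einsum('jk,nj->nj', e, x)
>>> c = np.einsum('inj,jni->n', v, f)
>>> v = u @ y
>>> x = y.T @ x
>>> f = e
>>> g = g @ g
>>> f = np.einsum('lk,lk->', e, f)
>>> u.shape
(7, 5, 13)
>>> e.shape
(37, 37)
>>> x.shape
(37, 37)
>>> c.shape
(5,)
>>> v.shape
(7, 5, 37)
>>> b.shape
(13,)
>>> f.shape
()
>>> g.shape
(37, 37)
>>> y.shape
(13, 37)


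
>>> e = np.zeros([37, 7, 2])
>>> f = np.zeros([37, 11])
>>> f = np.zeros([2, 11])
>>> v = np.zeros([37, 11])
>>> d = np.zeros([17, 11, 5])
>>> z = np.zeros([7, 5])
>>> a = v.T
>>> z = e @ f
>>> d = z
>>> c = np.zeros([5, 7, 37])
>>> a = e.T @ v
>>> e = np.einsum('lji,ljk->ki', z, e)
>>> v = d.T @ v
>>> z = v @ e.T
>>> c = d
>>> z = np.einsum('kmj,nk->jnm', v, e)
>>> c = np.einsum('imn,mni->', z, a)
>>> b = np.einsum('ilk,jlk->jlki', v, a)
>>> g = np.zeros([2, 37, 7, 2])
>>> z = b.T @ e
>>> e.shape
(2, 11)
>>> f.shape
(2, 11)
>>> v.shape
(11, 7, 11)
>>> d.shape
(37, 7, 11)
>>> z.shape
(11, 11, 7, 11)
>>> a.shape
(2, 7, 11)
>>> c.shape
()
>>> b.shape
(2, 7, 11, 11)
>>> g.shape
(2, 37, 7, 2)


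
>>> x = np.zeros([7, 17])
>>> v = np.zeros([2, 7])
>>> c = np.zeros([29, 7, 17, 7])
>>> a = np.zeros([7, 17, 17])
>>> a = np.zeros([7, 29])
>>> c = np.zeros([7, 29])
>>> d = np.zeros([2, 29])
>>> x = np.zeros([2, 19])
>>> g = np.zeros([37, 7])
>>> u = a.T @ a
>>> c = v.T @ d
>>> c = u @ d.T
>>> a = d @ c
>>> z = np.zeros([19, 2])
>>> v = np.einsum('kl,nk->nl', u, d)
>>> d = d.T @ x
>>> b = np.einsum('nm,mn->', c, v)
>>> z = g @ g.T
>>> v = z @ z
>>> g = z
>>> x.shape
(2, 19)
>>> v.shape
(37, 37)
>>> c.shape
(29, 2)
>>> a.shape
(2, 2)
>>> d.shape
(29, 19)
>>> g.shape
(37, 37)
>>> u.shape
(29, 29)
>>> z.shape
(37, 37)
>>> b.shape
()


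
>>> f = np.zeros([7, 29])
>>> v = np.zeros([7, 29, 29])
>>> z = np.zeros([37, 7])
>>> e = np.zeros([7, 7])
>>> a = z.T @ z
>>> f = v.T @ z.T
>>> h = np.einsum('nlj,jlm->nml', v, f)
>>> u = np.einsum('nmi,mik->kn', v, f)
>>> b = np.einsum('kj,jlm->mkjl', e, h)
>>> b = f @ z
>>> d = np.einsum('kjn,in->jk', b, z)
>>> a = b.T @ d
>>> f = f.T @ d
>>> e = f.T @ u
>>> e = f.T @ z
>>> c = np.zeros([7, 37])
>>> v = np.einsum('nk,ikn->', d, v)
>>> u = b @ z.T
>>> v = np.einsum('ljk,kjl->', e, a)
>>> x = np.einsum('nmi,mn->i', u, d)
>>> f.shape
(37, 29, 29)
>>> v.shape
()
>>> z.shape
(37, 7)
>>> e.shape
(29, 29, 7)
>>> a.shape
(7, 29, 29)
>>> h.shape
(7, 37, 29)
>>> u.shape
(29, 29, 37)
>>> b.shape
(29, 29, 7)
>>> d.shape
(29, 29)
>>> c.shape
(7, 37)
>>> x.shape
(37,)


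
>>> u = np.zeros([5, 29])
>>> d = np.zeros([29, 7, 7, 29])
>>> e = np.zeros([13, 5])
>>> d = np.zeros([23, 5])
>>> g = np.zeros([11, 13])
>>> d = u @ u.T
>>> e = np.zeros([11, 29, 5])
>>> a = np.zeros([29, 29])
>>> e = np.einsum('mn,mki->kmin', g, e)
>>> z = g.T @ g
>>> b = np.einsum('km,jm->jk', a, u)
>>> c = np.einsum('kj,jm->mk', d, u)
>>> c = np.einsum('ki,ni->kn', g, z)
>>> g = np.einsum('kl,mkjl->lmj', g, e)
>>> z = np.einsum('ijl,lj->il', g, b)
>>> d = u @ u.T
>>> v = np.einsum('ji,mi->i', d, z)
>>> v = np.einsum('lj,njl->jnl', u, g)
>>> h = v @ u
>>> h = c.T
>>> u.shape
(5, 29)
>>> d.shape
(5, 5)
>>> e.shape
(29, 11, 5, 13)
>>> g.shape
(13, 29, 5)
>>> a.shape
(29, 29)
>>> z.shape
(13, 5)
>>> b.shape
(5, 29)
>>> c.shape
(11, 13)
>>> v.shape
(29, 13, 5)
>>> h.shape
(13, 11)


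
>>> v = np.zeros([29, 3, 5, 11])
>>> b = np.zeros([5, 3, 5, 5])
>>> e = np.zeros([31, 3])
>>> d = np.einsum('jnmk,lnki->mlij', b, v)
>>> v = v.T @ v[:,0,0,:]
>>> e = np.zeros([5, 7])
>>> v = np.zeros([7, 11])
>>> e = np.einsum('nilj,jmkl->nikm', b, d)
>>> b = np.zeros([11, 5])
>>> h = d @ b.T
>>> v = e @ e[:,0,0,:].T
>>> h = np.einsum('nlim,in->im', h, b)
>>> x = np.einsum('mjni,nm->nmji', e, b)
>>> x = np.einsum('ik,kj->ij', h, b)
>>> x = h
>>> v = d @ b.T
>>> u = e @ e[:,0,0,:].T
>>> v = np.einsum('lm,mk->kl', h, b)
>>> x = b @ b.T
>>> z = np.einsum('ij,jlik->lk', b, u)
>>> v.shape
(5, 11)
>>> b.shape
(11, 5)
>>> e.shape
(5, 3, 11, 29)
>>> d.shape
(5, 29, 11, 5)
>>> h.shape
(11, 11)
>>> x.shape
(11, 11)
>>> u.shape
(5, 3, 11, 5)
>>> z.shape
(3, 5)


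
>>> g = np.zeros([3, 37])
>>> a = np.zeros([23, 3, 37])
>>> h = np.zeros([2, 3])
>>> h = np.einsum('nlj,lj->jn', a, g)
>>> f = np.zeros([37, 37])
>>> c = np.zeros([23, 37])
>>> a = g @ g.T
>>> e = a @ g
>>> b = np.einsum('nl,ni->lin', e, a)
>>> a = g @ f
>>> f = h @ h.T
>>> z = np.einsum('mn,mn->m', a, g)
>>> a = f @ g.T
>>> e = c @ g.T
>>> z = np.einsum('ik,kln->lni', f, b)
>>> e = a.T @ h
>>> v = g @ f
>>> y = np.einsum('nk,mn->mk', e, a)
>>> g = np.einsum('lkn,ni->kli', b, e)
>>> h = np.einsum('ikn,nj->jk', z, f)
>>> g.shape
(3, 37, 23)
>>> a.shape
(37, 3)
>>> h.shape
(37, 3)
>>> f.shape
(37, 37)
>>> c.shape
(23, 37)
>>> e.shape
(3, 23)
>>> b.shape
(37, 3, 3)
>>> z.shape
(3, 3, 37)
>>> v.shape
(3, 37)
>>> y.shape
(37, 23)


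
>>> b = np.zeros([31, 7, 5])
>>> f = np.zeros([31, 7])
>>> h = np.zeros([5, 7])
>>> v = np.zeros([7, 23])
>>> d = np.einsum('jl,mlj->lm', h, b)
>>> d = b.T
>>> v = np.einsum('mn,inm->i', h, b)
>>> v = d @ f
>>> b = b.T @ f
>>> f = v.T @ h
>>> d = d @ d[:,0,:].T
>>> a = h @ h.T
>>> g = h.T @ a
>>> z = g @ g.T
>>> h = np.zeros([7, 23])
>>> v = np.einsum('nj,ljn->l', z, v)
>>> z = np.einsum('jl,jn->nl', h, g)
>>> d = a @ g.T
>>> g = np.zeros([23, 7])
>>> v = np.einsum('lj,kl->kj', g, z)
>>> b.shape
(5, 7, 7)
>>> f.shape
(7, 7, 7)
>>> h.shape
(7, 23)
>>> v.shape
(5, 7)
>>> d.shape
(5, 7)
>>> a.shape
(5, 5)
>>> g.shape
(23, 7)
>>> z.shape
(5, 23)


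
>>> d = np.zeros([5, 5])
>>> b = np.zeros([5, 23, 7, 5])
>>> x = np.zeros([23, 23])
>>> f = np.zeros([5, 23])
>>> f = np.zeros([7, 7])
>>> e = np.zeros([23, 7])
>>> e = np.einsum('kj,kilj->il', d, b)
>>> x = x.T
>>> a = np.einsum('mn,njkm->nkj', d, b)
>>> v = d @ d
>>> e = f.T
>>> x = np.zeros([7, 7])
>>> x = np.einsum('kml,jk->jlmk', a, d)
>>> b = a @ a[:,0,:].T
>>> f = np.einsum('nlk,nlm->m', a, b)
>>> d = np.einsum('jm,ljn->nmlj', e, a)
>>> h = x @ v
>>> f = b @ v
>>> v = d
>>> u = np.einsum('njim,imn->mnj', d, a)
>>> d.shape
(23, 7, 5, 7)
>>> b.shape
(5, 7, 5)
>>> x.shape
(5, 23, 7, 5)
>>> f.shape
(5, 7, 5)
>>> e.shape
(7, 7)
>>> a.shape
(5, 7, 23)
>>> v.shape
(23, 7, 5, 7)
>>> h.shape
(5, 23, 7, 5)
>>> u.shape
(7, 23, 7)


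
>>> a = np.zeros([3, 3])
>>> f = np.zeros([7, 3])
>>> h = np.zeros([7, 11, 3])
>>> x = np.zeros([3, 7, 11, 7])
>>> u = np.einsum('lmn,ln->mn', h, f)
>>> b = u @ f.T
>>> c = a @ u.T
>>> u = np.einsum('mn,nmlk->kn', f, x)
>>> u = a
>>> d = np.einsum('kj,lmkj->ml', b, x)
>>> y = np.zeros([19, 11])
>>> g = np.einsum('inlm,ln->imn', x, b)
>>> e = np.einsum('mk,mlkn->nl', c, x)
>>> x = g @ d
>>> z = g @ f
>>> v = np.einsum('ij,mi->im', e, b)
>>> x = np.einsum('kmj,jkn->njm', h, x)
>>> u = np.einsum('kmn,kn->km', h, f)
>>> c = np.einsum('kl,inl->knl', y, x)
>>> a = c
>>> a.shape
(19, 3, 11)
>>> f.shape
(7, 3)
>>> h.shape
(7, 11, 3)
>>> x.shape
(3, 3, 11)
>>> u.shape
(7, 11)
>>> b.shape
(11, 7)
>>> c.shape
(19, 3, 11)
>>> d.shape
(7, 3)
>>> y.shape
(19, 11)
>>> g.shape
(3, 7, 7)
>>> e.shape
(7, 7)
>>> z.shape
(3, 7, 3)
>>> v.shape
(7, 11)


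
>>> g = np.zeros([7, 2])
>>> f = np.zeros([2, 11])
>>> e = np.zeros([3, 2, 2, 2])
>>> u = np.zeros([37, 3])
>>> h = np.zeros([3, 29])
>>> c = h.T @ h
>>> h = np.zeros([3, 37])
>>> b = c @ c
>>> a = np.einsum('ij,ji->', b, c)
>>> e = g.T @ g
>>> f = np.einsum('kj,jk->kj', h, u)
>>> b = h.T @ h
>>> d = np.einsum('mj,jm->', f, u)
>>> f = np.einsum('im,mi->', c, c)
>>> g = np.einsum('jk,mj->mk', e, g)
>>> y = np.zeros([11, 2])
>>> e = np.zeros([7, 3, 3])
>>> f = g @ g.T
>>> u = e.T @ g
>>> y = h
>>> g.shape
(7, 2)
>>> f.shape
(7, 7)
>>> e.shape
(7, 3, 3)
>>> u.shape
(3, 3, 2)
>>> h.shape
(3, 37)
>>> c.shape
(29, 29)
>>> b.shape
(37, 37)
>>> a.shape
()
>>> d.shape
()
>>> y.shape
(3, 37)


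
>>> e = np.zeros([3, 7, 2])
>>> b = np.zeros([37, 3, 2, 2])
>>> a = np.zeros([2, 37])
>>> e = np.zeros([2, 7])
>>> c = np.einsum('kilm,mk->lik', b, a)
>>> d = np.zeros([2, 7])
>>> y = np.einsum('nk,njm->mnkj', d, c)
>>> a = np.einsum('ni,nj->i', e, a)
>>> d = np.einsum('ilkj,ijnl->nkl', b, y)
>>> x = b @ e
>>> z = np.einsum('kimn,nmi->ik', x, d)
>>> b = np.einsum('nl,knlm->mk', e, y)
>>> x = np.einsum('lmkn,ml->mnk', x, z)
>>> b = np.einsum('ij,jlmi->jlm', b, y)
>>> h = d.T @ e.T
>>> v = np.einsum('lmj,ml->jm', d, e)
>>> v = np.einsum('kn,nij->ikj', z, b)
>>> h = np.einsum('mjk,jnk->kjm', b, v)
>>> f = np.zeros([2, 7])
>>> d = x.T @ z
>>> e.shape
(2, 7)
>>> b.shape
(37, 2, 7)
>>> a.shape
(7,)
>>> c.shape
(2, 3, 37)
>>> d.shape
(2, 7, 37)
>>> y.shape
(37, 2, 7, 3)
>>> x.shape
(3, 7, 2)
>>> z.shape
(3, 37)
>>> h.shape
(7, 2, 37)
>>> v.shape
(2, 3, 7)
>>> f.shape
(2, 7)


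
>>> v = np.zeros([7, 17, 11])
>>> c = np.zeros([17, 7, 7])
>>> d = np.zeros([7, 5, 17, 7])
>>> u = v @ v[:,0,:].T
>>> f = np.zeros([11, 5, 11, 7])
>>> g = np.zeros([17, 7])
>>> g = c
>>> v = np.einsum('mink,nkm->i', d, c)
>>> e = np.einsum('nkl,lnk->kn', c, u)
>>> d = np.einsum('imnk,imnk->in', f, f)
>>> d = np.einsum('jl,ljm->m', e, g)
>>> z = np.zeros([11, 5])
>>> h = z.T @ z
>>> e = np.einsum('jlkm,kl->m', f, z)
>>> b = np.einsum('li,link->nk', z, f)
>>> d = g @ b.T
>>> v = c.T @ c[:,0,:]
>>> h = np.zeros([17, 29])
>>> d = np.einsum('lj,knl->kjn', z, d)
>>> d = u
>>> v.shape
(7, 7, 7)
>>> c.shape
(17, 7, 7)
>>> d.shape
(7, 17, 7)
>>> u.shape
(7, 17, 7)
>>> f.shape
(11, 5, 11, 7)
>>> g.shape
(17, 7, 7)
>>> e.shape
(7,)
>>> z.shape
(11, 5)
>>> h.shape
(17, 29)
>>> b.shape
(11, 7)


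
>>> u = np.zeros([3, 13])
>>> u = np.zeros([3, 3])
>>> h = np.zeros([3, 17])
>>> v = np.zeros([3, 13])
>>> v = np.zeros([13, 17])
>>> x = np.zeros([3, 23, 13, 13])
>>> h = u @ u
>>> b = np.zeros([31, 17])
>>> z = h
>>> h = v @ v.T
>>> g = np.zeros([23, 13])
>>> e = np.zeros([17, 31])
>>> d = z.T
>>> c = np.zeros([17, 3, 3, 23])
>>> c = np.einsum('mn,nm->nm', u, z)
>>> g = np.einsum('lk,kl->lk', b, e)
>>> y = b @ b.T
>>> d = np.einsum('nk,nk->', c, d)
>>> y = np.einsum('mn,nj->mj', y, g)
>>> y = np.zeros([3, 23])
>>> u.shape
(3, 3)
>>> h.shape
(13, 13)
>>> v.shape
(13, 17)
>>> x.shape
(3, 23, 13, 13)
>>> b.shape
(31, 17)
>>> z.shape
(3, 3)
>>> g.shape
(31, 17)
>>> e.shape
(17, 31)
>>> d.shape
()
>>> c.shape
(3, 3)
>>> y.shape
(3, 23)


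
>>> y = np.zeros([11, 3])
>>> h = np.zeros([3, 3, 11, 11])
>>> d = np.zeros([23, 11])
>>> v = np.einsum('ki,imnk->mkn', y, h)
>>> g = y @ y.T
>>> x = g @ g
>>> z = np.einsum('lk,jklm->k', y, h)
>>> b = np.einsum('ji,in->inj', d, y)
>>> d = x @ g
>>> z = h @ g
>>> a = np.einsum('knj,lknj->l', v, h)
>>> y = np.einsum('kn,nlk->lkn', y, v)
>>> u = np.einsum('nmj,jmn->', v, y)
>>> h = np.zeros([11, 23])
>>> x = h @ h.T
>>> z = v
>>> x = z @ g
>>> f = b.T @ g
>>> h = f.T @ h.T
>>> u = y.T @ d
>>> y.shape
(11, 11, 3)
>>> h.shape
(11, 3, 11)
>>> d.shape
(11, 11)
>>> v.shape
(3, 11, 11)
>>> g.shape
(11, 11)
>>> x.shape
(3, 11, 11)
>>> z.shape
(3, 11, 11)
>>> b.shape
(11, 3, 23)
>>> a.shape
(3,)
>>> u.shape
(3, 11, 11)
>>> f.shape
(23, 3, 11)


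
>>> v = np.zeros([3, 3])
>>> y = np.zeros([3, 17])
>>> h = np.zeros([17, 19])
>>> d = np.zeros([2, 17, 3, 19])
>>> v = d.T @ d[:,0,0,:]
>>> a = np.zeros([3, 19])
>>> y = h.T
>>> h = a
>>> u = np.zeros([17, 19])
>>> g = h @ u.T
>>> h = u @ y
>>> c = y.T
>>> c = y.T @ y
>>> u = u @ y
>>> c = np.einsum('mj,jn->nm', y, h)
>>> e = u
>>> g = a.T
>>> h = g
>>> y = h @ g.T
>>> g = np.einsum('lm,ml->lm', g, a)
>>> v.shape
(19, 3, 17, 19)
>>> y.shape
(19, 19)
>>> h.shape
(19, 3)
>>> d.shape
(2, 17, 3, 19)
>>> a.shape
(3, 19)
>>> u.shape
(17, 17)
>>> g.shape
(19, 3)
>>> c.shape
(17, 19)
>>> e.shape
(17, 17)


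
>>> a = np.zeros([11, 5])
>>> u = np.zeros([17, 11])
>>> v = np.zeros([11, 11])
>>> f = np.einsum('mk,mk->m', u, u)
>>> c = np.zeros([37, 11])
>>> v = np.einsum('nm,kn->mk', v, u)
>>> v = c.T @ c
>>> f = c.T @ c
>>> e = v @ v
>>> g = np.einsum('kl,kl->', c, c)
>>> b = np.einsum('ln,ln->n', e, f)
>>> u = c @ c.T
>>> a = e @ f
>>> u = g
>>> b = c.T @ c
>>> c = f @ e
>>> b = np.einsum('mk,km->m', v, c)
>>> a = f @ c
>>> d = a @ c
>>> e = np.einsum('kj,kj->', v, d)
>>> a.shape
(11, 11)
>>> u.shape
()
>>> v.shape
(11, 11)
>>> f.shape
(11, 11)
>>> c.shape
(11, 11)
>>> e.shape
()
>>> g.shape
()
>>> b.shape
(11,)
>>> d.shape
(11, 11)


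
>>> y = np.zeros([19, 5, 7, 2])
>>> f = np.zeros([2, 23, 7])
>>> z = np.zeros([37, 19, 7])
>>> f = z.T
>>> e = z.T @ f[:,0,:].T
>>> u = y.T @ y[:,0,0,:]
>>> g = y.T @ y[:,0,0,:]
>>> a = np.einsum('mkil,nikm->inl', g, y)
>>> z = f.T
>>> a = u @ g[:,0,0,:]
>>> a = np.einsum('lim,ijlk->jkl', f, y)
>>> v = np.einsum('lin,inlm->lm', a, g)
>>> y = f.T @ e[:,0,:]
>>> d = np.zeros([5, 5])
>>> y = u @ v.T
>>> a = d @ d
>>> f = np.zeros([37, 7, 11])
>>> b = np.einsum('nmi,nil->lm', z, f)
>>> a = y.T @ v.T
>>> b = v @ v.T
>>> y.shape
(2, 7, 5, 5)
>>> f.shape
(37, 7, 11)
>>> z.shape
(37, 19, 7)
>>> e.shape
(7, 19, 7)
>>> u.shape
(2, 7, 5, 2)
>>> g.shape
(2, 7, 5, 2)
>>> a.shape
(5, 5, 7, 5)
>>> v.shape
(5, 2)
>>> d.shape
(5, 5)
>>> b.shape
(5, 5)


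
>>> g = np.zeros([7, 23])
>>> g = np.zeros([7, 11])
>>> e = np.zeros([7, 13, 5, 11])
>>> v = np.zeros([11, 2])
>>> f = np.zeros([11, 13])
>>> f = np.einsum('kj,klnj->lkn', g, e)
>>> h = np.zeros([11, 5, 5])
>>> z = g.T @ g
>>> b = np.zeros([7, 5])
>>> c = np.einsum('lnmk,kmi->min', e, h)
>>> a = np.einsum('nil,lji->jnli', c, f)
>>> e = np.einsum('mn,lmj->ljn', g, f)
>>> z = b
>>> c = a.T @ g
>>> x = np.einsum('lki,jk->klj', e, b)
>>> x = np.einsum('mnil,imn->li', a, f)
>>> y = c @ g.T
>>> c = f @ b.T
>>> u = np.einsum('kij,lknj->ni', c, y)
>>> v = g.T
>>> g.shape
(7, 11)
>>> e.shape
(13, 5, 11)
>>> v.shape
(11, 7)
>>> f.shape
(13, 7, 5)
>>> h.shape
(11, 5, 5)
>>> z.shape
(7, 5)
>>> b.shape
(7, 5)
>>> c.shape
(13, 7, 7)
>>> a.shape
(7, 5, 13, 5)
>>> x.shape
(5, 13)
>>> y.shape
(5, 13, 5, 7)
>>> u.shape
(5, 7)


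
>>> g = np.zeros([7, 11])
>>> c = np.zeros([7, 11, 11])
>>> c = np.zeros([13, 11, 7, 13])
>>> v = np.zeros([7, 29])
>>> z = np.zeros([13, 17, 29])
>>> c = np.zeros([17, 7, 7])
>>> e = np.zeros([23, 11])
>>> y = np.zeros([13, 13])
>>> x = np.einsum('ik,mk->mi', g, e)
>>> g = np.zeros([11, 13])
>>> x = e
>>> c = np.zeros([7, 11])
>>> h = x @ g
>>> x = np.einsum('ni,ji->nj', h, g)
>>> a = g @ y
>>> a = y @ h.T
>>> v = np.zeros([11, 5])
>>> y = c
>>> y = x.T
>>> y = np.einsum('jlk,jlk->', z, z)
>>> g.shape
(11, 13)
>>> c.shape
(7, 11)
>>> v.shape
(11, 5)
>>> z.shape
(13, 17, 29)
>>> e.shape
(23, 11)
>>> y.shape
()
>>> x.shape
(23, 11)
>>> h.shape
(23, 13)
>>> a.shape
(13, 23)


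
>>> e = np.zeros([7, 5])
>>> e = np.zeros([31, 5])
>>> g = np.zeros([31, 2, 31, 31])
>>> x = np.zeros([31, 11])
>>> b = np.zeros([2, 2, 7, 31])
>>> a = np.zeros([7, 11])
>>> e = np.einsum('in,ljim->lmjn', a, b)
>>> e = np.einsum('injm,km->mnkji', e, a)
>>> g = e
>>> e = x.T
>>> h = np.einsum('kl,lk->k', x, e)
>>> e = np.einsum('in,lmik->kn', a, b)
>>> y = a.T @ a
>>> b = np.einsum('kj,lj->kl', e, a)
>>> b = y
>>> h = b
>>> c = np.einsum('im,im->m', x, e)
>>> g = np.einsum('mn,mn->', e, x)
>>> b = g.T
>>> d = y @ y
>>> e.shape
(31, 11)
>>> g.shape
()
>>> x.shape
(31, 11)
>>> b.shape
()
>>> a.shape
(7, 11)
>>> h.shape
(11, 11)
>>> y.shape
(11, 11)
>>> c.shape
(11,)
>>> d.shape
(11, 11)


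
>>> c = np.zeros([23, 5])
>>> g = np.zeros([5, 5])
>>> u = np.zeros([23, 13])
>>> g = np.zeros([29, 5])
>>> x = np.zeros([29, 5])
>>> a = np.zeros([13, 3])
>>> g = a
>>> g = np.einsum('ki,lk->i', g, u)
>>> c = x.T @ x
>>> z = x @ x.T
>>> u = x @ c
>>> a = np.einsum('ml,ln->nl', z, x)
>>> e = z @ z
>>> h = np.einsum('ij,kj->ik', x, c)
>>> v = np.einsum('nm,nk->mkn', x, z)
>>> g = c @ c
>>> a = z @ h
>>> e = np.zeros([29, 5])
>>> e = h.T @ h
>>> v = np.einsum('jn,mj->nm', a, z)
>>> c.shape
(5, 5)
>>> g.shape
(5, 5)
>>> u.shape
(29, 5)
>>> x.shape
(29, 5)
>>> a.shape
(29, 5)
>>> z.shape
(29, 29)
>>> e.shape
(5, 5)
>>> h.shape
(29, 5)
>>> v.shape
(5, 29)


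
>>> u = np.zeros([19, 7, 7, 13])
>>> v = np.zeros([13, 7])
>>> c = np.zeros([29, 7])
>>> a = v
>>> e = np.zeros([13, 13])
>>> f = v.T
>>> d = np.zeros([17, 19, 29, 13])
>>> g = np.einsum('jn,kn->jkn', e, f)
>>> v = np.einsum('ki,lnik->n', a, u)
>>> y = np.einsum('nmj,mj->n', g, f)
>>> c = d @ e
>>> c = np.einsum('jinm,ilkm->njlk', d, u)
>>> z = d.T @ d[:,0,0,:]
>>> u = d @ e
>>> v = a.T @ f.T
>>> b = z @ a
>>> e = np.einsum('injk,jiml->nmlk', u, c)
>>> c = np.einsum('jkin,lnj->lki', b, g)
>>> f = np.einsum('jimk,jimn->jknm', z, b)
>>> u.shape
(17, 19, 29, 13)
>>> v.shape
(7, 7)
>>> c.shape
(13, 29, 19)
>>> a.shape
(13, 7)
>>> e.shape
(19, 7, 7, 13)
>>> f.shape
(13, 13, 7, 19)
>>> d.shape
(17, 19, 29, 13)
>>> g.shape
(13, 7, 13)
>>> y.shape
(13,)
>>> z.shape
(13, 29, 19, 13)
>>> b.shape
(13, 29, 19, 7)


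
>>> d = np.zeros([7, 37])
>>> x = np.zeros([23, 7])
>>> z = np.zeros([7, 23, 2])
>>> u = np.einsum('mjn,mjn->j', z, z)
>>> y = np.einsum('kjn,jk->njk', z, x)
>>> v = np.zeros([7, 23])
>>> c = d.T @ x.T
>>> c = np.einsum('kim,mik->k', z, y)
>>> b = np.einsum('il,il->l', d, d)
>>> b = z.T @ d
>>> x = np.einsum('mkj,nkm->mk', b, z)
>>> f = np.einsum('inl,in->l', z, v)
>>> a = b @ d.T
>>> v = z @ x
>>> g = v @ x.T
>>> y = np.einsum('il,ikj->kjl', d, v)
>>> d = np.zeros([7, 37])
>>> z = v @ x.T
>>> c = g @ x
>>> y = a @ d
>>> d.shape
(7, 37)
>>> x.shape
(2, 23)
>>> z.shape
(7, 23, 2)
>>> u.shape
(23,)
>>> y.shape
(2, 23, 37)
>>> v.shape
(7, 23, 23)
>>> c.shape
(7, 23, 23)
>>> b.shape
(2, 23, 37)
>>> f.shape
(2,)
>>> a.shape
(2, 23, 7)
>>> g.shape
(7, 23, 2)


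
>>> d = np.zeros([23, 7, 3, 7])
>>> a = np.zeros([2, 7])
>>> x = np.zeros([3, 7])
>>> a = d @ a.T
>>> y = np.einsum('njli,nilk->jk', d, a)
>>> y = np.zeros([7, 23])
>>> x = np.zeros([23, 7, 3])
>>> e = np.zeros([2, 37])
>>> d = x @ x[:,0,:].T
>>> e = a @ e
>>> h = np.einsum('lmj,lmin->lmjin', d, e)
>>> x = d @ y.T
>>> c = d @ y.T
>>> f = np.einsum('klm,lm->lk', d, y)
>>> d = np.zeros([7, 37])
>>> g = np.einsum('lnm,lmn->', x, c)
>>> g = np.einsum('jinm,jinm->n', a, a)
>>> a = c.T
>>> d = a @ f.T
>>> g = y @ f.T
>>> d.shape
(7, 7, 7)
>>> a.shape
(7, 7, 23)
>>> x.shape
(23, 7, 7)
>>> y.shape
(7, 23)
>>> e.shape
(23, 7, 3, 37)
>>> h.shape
(23, 7, 23, 3, 37)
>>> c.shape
(23, 7, 7)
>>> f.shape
(7, 23)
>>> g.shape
(7, 7)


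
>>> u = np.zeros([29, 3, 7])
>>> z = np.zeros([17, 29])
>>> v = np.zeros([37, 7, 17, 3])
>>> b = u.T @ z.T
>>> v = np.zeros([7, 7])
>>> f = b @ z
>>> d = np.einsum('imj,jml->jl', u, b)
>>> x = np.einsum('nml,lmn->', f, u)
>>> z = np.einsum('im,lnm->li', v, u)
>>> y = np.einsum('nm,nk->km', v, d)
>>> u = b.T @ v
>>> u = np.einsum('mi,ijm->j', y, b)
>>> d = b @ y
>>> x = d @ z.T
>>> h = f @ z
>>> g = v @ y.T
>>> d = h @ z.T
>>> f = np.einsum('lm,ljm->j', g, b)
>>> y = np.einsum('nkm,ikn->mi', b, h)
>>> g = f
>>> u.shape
(3,)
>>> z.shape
(29, 7)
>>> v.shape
(7, 7)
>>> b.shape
(7, 3, 17)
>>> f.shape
(3,)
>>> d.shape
(7, 3, 29)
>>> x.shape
(7, 3, 29)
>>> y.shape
(17, 7)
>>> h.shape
(7, 3, 7)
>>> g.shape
(3,)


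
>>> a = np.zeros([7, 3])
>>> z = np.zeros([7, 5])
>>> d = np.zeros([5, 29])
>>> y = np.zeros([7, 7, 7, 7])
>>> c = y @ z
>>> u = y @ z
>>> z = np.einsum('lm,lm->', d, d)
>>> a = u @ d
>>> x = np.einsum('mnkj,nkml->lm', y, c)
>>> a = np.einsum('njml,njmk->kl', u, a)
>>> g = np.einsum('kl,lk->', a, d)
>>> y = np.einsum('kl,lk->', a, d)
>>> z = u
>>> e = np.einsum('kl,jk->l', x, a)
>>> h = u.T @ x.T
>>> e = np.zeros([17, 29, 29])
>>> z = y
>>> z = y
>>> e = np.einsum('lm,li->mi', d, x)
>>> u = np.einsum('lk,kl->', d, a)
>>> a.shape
(29, 5)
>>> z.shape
()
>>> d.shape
(5, 29)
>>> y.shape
()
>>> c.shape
(7, 7, 7, 5)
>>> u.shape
()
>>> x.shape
(5, 7)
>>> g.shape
()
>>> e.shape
(29, 7)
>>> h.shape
(5, 7, 7, 5)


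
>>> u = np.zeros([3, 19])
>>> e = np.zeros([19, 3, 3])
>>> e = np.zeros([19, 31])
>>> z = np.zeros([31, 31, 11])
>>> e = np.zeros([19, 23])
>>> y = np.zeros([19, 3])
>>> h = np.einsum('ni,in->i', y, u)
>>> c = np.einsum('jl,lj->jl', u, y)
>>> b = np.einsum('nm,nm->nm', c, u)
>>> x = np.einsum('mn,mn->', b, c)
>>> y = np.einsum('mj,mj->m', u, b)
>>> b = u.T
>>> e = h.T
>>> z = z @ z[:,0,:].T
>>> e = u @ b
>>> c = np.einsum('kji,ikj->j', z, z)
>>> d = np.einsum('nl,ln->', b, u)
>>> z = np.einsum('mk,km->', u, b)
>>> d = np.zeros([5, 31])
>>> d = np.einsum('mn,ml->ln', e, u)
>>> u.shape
(3, 19)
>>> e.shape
(3, 3)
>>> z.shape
()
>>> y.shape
(3,)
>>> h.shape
(3,)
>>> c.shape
(31,)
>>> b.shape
(19, 3)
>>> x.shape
()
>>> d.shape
(19, 3)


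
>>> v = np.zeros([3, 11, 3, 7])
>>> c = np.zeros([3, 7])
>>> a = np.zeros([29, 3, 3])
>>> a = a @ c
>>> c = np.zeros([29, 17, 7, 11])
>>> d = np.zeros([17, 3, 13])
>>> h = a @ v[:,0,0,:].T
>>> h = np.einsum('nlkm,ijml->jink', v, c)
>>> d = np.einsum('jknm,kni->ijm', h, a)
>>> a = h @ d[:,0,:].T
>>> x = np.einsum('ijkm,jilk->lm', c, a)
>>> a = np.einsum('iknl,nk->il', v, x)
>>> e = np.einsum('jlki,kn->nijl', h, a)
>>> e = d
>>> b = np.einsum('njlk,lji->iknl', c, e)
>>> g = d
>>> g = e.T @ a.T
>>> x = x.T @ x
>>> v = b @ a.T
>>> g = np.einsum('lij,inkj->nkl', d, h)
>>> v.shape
(3, 11, 29, 3)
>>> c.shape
(29, 17, 7, 11)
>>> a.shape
(3, 7)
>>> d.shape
(7, 17, 3)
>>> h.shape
(17, 29, 3, 3)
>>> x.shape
(11, 11)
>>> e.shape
(7, 17, 3)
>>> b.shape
(3, 11, 29, 7)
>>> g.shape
(29, 3, 7)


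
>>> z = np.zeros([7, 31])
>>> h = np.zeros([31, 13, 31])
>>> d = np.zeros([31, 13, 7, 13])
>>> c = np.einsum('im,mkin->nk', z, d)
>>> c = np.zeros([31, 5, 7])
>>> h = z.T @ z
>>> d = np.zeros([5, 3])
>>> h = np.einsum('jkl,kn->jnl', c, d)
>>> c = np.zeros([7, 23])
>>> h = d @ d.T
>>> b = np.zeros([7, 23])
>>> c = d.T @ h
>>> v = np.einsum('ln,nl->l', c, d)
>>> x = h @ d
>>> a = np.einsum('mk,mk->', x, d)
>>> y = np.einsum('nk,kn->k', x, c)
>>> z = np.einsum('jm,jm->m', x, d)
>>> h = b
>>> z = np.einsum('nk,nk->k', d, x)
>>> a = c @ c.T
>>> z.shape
(3,)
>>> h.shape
(7, 23)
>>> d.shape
(5, 3)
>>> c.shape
(3, 5)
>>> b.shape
(7, 23)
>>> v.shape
(3,)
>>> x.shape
(5, 3)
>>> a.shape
(3, 3)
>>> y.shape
(3,)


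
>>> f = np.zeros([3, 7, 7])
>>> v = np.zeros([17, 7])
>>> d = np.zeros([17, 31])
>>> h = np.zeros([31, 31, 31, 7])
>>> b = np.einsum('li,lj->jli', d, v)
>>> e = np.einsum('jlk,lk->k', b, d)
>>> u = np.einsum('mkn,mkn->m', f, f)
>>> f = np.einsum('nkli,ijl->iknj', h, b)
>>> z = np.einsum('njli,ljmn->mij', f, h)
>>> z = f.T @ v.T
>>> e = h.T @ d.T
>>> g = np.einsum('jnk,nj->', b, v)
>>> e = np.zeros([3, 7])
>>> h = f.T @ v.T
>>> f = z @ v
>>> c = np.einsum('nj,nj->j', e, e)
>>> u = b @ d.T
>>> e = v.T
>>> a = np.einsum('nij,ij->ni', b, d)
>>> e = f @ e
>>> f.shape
(17, 31, 31, 7)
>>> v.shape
(17, 7)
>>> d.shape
(17, 31)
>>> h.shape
(17, 31, 31, 17)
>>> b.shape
(7, 17, 31)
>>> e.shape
(17, 31, 31, 17)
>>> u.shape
(7, 17, 17)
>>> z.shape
(17, 31, 31, 17)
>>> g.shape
()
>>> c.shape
(7,)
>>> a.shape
(7, 17)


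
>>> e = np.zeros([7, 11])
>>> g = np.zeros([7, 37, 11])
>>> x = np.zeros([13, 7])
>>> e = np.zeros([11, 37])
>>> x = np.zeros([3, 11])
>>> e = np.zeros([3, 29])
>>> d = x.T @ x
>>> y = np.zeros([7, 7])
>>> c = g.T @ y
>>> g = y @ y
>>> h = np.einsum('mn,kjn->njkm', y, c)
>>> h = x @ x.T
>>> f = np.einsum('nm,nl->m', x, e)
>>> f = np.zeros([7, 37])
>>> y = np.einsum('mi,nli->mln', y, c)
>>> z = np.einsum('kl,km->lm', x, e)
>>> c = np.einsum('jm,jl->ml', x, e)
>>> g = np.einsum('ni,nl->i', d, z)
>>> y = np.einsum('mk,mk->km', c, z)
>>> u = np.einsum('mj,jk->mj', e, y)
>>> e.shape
(3, 29)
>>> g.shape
(11,)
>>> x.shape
(3, 11)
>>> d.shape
(11, 11)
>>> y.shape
(29, 11)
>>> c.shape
(11, 29)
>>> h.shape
(3, 3)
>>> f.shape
(7, 37)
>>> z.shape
(11, 29)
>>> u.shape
(3, 29)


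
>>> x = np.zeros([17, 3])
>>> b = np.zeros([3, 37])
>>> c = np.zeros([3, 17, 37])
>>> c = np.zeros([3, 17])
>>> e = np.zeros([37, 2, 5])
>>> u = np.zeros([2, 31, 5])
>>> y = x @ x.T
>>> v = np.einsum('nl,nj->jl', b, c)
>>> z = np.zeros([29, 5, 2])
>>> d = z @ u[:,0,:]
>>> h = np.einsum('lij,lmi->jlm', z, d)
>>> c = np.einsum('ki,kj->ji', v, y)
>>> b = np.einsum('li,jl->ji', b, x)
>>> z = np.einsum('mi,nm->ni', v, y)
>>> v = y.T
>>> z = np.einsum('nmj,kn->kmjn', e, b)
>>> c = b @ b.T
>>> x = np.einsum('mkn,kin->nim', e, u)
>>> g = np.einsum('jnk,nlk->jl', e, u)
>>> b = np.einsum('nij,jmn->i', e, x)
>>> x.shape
(5, 31, 37)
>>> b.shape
(2,)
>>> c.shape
(17, 17)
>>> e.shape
(37, 2, 5)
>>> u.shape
(2, 31, 5)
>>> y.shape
(17, 17)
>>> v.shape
(17, 17)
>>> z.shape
(17, 2, 5, 37)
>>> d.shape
(29, 5, 5)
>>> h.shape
(2, 29, 5)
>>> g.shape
(37, 31)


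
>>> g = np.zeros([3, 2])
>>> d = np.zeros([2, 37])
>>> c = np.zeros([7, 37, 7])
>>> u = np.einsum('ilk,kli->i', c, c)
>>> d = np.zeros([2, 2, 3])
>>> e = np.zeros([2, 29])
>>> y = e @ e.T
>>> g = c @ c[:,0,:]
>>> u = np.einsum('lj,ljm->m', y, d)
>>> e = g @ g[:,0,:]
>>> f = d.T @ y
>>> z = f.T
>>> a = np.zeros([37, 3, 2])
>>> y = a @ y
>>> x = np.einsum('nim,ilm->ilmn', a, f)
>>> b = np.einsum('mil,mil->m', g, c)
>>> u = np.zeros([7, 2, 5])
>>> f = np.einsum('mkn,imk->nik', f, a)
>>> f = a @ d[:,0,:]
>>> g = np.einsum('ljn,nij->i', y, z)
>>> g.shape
(2,)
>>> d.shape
(2, 2, 3)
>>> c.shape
(7, 37, 7)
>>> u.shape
(7, 2, 5)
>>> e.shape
(7, 37, 7)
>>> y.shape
(37, 3, 2)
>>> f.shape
(37, 3, 3)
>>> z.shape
(2, 2, 3)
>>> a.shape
(37, 3, 2)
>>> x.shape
(3, 2, 2, 37)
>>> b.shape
(7,)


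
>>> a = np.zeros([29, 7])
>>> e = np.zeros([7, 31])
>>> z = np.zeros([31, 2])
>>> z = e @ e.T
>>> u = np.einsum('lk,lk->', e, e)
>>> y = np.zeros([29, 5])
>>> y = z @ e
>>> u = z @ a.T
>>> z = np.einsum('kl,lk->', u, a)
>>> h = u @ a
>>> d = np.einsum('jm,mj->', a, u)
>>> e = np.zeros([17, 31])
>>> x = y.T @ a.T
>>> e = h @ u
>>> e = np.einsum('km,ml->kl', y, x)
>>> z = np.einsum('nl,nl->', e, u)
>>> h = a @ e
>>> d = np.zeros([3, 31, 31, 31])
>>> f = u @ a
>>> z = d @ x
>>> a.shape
(29, 7)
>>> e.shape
(7, 29)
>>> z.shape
(3, 31, 31, 29)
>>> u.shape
(7, 29)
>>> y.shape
(7, 31)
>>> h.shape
(29, 29)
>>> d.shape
(3, 31, 31, 31)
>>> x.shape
(31, 29)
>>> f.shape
(7, 7)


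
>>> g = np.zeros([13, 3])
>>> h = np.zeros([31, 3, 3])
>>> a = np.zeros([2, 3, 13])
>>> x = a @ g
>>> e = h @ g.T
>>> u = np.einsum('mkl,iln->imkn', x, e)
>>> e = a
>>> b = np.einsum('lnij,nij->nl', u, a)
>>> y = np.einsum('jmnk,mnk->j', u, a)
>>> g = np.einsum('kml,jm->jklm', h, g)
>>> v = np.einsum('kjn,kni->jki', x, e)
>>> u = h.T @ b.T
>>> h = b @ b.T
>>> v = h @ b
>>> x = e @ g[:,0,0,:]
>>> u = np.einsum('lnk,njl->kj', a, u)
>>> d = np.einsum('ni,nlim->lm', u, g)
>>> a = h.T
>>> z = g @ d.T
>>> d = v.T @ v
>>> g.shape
(13, 31, 3, 3)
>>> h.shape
(2, 2)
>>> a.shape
(2, 2)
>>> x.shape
(2, 3, 3)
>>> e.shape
(2, 3, 13)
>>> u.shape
(13, 3)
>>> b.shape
(2, 31)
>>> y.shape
(31,)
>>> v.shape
(2, 31)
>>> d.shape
(31, 31)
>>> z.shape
(13, 31, 3, 31)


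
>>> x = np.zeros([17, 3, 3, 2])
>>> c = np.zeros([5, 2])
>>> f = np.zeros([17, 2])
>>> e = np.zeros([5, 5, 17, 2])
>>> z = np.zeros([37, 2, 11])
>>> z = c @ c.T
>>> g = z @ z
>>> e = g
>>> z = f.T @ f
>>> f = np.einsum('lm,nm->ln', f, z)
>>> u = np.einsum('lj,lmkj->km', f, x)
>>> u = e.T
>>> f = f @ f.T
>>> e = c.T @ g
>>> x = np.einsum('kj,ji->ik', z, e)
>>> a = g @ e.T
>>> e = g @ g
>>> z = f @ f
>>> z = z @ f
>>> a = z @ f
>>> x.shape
(5, 2)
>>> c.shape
(5, 2)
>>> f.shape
(17, 17)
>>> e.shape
(5, 5)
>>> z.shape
(17, 17)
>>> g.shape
(5, 5)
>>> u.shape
(5, 5)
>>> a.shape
(17, 17)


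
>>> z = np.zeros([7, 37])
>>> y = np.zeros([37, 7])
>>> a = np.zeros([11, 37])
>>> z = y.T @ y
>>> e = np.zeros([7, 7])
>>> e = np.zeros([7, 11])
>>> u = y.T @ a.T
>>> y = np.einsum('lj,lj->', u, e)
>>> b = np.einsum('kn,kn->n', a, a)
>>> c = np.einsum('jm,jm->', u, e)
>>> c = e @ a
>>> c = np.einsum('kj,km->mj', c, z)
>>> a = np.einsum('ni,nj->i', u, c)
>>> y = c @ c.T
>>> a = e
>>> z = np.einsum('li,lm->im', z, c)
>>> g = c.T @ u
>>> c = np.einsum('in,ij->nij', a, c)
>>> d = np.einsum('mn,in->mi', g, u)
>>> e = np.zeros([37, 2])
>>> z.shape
(7, 37)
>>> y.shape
(7, 7)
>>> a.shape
(7, 11)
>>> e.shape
(37, 2)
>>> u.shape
(7, 11)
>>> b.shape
(37,)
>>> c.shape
(11, 7, 37)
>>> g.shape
(37, 11)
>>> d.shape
(37, 7)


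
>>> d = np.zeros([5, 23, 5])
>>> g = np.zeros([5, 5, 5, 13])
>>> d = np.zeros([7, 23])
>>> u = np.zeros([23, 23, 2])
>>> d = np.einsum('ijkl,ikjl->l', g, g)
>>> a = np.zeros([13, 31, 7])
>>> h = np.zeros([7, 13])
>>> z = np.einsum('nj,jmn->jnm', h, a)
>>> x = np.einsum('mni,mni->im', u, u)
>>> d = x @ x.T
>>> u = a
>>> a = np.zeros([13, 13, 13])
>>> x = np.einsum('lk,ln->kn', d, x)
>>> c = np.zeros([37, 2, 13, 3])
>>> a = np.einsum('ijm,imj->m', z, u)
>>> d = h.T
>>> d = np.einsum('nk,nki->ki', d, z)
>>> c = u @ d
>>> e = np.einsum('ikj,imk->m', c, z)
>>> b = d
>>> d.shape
(7, 31)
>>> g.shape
(5, 5, 5, 13)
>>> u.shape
(13, 31, 7)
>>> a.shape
(31,)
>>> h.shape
(7, 13)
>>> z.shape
(13, 7, 31)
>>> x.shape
(2, 23)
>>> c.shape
(13, 31, 31)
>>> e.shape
(7,)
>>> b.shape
(7, 31)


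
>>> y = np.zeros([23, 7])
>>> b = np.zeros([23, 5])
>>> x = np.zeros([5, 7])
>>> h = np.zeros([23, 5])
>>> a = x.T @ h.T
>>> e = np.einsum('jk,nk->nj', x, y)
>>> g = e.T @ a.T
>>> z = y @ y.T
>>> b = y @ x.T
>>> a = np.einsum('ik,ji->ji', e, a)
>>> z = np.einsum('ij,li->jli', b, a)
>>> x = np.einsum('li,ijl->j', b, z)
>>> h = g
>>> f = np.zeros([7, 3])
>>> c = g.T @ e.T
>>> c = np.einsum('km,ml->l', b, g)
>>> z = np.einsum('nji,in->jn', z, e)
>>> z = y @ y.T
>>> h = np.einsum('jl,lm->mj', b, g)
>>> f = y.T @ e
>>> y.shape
(23, 7)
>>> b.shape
(23, 5)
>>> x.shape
(7,)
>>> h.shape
(7, 23)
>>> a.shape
(7, 23)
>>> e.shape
(23, 5)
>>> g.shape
(5, 7)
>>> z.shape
(23, 23)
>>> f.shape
(7, 5)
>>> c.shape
(7,)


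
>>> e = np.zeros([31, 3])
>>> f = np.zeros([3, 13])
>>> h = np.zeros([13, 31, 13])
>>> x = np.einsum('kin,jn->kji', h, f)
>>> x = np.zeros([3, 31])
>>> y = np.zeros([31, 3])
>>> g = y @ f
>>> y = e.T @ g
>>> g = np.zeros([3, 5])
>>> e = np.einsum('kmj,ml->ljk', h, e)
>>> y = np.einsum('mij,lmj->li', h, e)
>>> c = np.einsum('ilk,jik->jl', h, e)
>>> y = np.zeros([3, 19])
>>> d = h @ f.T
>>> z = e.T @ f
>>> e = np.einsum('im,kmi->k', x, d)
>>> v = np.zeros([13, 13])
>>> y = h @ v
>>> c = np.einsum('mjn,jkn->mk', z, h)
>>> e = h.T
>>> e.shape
(13, 31, 13)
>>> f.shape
(3, 13)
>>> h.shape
(13, 31, 13)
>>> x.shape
(3, 31)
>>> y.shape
(13, 31, 13)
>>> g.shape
(3, 5)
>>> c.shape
(13, 31)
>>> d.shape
(13, 31, 3)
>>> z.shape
(13, 13, 13)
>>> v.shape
(13, 13)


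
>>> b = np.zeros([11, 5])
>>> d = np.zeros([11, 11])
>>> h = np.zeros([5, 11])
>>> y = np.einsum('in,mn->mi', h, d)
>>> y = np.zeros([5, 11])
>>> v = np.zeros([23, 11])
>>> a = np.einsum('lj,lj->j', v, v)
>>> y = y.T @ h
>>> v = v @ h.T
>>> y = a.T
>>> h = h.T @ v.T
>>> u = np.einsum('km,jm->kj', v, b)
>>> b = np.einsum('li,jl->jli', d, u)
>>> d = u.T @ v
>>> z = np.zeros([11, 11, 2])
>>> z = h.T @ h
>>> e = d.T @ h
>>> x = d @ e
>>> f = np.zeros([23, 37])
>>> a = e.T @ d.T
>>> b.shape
(23, 11, 11)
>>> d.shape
(11, 5)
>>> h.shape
(11, 23)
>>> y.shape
(11,)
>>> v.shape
(23, 5)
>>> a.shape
(23, 11)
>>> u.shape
(23, 11)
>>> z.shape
(23, 23)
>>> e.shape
(5, 23)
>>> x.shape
(11, 23)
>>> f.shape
(23, 37)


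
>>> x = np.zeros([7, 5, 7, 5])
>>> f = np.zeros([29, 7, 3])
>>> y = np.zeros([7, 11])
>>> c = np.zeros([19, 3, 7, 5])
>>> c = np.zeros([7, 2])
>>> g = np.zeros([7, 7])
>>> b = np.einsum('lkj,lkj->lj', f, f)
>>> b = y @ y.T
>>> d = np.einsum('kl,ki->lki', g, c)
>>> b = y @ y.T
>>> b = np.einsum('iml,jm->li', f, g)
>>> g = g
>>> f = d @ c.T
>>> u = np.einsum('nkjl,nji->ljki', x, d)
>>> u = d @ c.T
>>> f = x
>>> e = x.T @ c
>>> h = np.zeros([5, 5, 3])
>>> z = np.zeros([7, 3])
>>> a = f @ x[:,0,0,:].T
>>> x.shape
(7, 5, 7, 5)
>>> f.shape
(7, 5, 7, 5)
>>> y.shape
(7, 11)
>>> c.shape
(7, 2)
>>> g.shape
(7, 7)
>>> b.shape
(3, 29)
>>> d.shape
(7, 7, 2)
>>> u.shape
(7, 7, 7)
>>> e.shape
(5, 7, 5, 2)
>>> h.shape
(5, 5, 3)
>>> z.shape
(7, 3)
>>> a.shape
(7, 5, 7, 7)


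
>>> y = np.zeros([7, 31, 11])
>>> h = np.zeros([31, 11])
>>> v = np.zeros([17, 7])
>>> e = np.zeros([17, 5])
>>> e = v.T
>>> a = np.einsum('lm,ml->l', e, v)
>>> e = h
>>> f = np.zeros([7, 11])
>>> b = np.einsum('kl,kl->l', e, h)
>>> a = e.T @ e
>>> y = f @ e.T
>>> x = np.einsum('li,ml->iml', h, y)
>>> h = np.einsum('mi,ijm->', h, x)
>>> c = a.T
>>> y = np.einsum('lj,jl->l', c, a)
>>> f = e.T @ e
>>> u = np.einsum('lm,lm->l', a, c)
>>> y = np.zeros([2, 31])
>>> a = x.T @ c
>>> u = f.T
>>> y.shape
(2, 31)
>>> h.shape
()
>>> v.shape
(17, 7)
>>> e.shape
(31, 11)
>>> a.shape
(31, 7, 11)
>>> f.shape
(11, 11)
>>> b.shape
(11,)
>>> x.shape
(11, 7, 31)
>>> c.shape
(11, 11)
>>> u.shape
(11, 11)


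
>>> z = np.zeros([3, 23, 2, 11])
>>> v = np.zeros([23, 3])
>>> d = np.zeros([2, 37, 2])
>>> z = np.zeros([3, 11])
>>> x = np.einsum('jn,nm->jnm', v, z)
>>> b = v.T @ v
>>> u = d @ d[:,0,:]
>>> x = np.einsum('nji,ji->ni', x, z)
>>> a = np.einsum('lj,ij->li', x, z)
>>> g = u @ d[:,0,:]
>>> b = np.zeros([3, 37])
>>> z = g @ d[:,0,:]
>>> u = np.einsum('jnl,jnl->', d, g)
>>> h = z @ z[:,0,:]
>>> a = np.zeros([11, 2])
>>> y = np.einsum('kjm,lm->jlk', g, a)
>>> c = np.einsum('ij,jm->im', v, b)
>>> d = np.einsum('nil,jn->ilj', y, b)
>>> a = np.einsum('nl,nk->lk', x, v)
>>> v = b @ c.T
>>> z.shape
(2, 37, 2)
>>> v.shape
(3, 23)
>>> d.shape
(11, 2, 3)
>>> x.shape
(23, 11)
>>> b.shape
(3, 37)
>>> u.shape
()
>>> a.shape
(11, 3)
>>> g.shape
(2, 37, 2)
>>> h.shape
(2, 37, 2)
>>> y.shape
(37, 11, 2)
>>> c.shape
(23, 37)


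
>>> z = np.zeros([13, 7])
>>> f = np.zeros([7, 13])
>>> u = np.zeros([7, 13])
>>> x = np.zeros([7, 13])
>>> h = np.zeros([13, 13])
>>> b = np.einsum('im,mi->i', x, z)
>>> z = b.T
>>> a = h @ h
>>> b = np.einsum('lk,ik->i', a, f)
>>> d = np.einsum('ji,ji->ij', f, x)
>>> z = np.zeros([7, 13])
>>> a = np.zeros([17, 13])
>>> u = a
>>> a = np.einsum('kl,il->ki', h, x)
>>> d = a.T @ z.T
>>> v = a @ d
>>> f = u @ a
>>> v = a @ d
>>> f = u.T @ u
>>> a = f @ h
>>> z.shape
(7, 13)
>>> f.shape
(13, 13)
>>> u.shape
(17, 13)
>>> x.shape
(7, 13)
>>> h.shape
(13, 13)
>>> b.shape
(7,)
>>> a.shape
(13, 13)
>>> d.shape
(7, 7)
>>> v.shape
(13, 7)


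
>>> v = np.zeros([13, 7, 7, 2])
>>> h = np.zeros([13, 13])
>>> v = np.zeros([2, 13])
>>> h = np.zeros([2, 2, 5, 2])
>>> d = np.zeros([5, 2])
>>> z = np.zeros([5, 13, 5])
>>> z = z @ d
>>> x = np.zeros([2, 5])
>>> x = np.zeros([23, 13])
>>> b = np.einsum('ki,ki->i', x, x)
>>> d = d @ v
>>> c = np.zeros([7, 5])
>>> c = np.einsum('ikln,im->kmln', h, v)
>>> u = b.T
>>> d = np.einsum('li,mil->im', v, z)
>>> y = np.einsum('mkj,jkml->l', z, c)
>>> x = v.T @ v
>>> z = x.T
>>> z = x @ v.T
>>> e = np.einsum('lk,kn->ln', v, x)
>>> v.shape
(2, 13)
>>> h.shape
(2, 2, 5, 2)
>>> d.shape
(13, 5)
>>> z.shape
(13, 2)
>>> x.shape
(13, 13)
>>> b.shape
(13,)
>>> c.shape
(2, 13, 5, 2)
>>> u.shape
(13,)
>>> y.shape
(2,)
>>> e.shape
(2, 13)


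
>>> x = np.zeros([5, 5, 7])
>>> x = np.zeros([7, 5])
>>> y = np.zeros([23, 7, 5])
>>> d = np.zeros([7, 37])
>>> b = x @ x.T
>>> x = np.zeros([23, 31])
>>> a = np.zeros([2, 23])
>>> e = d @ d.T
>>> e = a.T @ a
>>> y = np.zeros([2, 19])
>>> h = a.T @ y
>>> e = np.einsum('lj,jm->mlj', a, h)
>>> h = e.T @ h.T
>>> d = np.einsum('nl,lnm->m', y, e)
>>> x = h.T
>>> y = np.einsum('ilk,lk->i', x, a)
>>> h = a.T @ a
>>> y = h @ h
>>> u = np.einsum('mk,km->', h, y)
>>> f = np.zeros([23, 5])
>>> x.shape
(23, 2, 23)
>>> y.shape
(23, 23)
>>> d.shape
(23,)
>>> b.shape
(7, 7)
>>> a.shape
(2, 23)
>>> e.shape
(19, 2, 23)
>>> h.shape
(23, 23)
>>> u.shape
()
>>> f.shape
(23, 5)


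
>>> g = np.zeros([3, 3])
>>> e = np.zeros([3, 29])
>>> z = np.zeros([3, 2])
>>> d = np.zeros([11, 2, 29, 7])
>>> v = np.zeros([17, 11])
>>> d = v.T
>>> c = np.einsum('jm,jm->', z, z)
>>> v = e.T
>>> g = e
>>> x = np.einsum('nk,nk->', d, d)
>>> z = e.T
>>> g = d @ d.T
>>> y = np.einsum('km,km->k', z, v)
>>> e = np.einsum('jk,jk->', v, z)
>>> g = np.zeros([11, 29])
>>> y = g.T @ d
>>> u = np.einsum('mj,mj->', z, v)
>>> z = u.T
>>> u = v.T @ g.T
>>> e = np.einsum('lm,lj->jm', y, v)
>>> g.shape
(11, 29)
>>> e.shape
(3, 17)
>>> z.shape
()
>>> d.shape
(11, 17)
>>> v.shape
(29, 3)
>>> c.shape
()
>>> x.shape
()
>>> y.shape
(29, 17)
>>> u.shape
(3, 11)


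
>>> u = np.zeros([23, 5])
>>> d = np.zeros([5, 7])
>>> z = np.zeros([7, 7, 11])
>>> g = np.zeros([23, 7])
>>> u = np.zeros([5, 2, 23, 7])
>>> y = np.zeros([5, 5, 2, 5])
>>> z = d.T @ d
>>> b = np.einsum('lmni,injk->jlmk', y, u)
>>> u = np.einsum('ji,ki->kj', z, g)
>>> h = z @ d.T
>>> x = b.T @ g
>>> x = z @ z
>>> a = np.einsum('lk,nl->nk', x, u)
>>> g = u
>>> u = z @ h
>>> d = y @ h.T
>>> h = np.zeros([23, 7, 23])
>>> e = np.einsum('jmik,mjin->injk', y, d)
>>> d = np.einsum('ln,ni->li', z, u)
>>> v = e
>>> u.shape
(7, 5)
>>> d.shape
(7, 5)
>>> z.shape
(7, 7)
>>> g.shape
(23, 7)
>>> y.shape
(5, 5, 2, 5)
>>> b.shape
(23, 5, 5, 7)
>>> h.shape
(23, 7, 23)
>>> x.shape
(7, 7)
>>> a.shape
(23, 7)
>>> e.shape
(2, 7, 5, 5)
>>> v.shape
(2, 7, 5, 5)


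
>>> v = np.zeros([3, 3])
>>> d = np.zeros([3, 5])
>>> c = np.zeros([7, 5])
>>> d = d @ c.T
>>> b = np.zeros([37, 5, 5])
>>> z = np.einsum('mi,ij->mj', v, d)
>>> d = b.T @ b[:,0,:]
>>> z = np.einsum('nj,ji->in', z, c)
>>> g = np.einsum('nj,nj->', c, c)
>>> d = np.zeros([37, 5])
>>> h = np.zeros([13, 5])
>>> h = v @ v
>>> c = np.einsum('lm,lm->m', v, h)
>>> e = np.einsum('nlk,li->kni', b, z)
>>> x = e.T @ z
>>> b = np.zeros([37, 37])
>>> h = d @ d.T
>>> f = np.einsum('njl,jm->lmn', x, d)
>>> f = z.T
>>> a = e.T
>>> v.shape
(3, 3)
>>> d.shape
(37, 5)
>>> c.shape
(3,)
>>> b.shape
(37, 37)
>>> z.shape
(5, 3)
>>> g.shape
()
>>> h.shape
(37, 37)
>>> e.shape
(5, 37, 3)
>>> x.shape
(3, 37, 3)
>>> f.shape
(3, 5)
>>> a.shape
(3, 37, 5)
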